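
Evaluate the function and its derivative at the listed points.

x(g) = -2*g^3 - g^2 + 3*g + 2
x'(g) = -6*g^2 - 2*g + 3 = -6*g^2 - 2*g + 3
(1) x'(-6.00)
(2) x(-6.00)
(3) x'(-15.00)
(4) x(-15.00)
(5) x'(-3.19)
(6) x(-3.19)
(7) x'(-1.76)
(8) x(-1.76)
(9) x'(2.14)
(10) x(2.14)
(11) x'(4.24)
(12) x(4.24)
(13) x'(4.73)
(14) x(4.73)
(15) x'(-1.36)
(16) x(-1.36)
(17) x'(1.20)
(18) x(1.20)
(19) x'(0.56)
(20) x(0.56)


(1) = -201.00
(2) = 380.00
(3) = -1317.00
(4) = 6482.00
(5) = -51.68
(6) = 47.18
(7) = -12.07
(8) = 4.53
(9) = -28.76
(10) = -15.76
(11) = -113.35
(12) = -155.71
(13) = -140.70
(14) = -217.83
(15) = -5.38
(16) = 1.10
(17) = -8.04
(18) = 0.70
(19) = -0.00
(20) = 3.02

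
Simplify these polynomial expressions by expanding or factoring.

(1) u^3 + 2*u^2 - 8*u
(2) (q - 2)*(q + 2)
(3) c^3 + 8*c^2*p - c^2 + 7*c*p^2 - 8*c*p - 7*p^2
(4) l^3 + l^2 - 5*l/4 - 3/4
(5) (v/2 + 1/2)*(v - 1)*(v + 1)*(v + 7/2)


(1) = u*(u - 2)*(u + 4)
(2) = q^2 - 4
(3) = (c - 1)*(c + p)*(c + 7*p)
(4) = (l - 1)*(l + 1/2)*(l + 3/2)
(5) = v^4/2 + 9*v^3/4 + 5*v^2/4 - 9*v/4 - 7/4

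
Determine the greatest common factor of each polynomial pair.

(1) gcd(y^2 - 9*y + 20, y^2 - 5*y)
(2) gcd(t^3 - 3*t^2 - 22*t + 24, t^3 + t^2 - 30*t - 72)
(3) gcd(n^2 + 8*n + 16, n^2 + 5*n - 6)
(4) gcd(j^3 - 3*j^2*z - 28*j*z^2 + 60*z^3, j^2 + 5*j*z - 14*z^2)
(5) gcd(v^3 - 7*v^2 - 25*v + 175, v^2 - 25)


(1) = y - 5
(2) = gcd((t - 6)*(t - 1)*(t + 4), (t - 6)*(t + 3)*(t + 4)) = t^2 - 2*t - 24
(3) = 1
(4) = gcd((j - 6*z)*(j - 2*z)*(j + 5*z), (j - 2*z)*(j + 7*z)) = -j + 2*z
(5) = v^2 - 25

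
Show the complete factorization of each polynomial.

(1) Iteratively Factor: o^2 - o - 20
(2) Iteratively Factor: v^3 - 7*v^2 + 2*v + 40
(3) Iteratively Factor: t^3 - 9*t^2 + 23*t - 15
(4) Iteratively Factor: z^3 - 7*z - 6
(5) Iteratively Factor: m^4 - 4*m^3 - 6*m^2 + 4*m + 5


(1) = (o - 5)*(o + 4)
(2) = (v - 4)*(v^2 - 3*v - 10) = (v - 5)*(v - 4)*(v + 2)
(3) = (t - 3)*(t^2 - 6*t + 5) = (t - 5)*(t - 3)*(t - 1)
(4) = (z + 1)*(z^2 - z - 6) = (z - 3)*(z + 1)*(z + 2)
(5) = (m + 1)*(m^3 - 5*m^2 - m + 5) = (m - 1)*(m + 1)*(m^2 - 4*m - 5) = (m - 1)*(m + 1)^2*(m - 5)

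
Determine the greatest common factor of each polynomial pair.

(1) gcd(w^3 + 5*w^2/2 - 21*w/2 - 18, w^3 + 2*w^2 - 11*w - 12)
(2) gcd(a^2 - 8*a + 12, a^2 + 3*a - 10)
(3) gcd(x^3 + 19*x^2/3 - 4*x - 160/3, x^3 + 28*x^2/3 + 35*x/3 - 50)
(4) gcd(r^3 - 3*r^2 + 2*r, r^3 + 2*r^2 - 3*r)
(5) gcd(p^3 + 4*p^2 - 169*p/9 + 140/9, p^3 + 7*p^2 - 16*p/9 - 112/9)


(1) = w^2 + w - 12
(2) = gcd((a - 6)*(a - 2), (a - 2)*(a + 5)) = a - 2
(3) = gcd((x - 8/3)*(x + 4)*(x + 5), (x - 5/3)*(x + 5)*(x + 6)) = x + 5
(4) = gcd(r*(r - 2)*(r - 1), r*(r - 1)*(r + 3)) = r^2 - r
(5) = p^2 + 17*p/3 - 28/3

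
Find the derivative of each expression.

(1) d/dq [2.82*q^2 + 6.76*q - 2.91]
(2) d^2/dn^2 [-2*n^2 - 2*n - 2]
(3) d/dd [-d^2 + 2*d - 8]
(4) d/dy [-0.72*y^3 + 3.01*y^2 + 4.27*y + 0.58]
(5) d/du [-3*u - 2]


(1) = 5.64*q + 6.76
(2) = -4
(3) = 2 - 2*d
(4) = -2.16*y^2 + 6.02*y + 4.27
(5) = -3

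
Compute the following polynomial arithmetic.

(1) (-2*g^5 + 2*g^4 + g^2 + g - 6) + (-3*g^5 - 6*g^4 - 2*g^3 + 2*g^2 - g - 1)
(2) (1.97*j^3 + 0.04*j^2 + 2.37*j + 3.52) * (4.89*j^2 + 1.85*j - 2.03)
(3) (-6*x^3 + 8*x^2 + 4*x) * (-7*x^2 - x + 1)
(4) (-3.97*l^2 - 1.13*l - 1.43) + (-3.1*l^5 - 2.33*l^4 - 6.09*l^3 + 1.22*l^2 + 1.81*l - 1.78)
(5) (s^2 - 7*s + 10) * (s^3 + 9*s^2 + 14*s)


(1) = -5*g^5 - 4*g^4 - 2*g^3 + 3*g^2 - 7
(2) = 9.6333*j^5 + 3.8401*j^4 + 7.6642*j^3 + 21.5161*j^2 + 1.7009*j - 7.1456
(3) = 42*x^5 - 50*x^4 - 42*x^3 + 4*x^2 + 4*x
(4) = -3.1*l^5 - 2.33*l^4 - 6.09*l^3 - 2.75*l^2 + 0.68*l - 3.21
(5) = s^5 + 2*s^4 - 39*s^3 - 8*s^2 + 140*s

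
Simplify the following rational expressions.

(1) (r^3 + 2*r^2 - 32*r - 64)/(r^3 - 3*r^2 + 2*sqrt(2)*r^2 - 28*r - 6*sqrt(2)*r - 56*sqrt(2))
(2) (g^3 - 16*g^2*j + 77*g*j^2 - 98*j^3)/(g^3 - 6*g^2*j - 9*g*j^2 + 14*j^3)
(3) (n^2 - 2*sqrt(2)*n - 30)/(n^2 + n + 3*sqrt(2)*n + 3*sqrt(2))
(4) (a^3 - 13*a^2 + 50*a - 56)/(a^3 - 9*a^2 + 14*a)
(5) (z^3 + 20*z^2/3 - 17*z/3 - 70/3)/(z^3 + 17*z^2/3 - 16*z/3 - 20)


(1) = (r^3 + 2*r^2 - 32*r - 64)/(r^3 + r^2*(-3 + 2*sqrt(2)) + r*(-28 - 6*sqrt(2)) - 56*sqrt(2))
(2) = (g^2 - 9*g*j + 14*j^2)/(g^2 + g*j - 2*j^2)
(3) = (n - 5*sqrt(2))/(n + 1)
(4) = (a - 4)/a
(5) = (z + 7)/(z + 6)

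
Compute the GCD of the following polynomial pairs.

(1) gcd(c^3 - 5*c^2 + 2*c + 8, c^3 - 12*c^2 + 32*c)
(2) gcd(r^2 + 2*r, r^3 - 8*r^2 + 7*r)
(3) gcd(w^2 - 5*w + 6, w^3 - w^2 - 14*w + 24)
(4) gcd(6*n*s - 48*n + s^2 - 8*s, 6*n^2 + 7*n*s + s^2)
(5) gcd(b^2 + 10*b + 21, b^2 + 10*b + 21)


(1) = c - 4
(2) = r
(3) = gcd((w - 3)*(w - 2), (w - 3)*(w - 2)*(w + 4)) = w^2 - 5*w + 6
(4) = gcd((6*n + s)*(s - 8), (n + s)*(6*n + s)) = 6*n + s
(5) = b^2 + 10*b + 21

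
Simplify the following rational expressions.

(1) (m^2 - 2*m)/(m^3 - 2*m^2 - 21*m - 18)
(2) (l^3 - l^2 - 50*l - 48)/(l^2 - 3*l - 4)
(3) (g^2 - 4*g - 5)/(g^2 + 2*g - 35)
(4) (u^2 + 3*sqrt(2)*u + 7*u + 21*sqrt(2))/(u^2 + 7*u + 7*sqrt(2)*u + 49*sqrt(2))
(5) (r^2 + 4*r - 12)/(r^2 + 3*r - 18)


(1) = (m^2 - 2*m)/(m^3 - 2*m^2 - 21*m - 18)
(2) = (l^2 - 2*l - 48)/(l - 4)
(3) = (g + 1)/(g + 7)
(4) = (u + 3*sqrt(2))/(u + 7*sqrt(2))
(5) = (r - 2)/(r - 3)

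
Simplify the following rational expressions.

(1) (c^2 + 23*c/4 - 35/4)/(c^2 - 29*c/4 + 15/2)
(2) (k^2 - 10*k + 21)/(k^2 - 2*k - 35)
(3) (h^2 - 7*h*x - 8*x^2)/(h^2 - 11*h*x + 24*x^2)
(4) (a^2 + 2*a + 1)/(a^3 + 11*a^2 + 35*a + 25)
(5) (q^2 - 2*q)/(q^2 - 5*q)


(1) = (c + 7)/(c - 6)
(2) = (k - 3)/(k + 5)
(3) = (-h - x)/(-h + 3*x)
(4) = (a + 1)/(a^2 + 10*a + 25)
(5) = (q - 2)/(q - 5)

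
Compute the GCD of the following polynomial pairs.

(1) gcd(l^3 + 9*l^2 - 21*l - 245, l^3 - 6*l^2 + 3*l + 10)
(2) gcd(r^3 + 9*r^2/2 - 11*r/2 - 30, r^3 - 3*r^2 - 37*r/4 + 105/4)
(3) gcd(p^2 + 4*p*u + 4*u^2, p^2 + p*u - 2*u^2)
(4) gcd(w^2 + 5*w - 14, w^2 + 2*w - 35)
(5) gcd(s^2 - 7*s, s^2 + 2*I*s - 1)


(1) = gcd((l - 5)*(l + 7)^2, (l - 5)*(l - 2)*(l + 1)) = l - 5
(2) = r^2 + r/2 - 15/2
(3) = p + 2*u
(4) = w + 7
(5) = 1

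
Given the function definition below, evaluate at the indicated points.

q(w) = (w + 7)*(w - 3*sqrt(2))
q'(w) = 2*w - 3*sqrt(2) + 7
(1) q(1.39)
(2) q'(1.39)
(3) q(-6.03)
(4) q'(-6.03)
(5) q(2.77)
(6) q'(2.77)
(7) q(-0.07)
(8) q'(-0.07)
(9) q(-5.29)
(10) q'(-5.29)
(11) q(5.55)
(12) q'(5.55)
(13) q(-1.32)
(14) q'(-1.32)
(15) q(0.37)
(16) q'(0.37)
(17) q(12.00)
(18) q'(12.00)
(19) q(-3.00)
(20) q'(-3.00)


(1) = -23.93
(2) = 5.54
(3) = -9.96
(4) = -9.30
(5) = -14.39
(6) = 8.30
(7) = -29.89
(8) = 2.62
(9) = -16.30
(10) = -7.82
(11) = 16.41
(12) = 13.86
(13) = -31.60
(14) = 0.12
(15) = -28.54
(16) = 3.50
(17) = 147.39
(18) = 26.76
(19) = -28.97
(20) = -3.24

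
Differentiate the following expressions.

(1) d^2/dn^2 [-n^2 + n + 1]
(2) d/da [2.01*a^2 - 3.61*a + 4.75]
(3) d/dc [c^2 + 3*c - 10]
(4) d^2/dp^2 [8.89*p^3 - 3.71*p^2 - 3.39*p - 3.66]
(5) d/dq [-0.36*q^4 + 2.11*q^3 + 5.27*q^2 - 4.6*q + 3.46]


(1) = -2
(2) = 4.02*a - 3.61
(3) = 2*c + 3
(4) = 53.34*p - 7.42
(5) = -1.44*q^3 + 6.33*q^2 + 10.54*q - 4.6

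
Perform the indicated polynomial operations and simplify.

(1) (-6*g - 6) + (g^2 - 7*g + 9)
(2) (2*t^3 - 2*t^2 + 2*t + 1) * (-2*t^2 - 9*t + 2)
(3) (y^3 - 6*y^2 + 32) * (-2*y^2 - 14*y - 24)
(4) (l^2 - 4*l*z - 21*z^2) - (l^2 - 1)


(1) = g^2 - 13*g + 3
(2) = -4*t^5 - 14*t^4 + 18*t^3 - 24*t^2 - 5*t + 2
(3) = -2*y^5 - 2*y^4 + 60*y^3 + 80*y^2 - 448*y - 768
(4) = -4*l*z - 21*z^2 + 1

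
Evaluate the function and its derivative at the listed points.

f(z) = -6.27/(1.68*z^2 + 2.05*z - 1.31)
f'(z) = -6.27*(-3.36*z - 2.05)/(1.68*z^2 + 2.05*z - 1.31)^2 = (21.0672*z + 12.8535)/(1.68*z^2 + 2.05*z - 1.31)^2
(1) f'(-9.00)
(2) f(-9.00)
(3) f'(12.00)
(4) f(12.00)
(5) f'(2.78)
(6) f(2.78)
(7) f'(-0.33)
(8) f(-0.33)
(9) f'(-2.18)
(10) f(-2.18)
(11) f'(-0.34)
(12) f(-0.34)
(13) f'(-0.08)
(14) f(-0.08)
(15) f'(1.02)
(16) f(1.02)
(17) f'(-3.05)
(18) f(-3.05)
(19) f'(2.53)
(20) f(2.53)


(1) = -0.01
(2) = -0.05
(3) = 0.00
(4) = -0.02
(5) = 0.24
(6) = -0.36
(7) = 1.81
(8) = 3.48
(9) = -6.80
(10) = -2.84
(11) = 1.73
(12) = 3.46
(13) = 5.22
(14) = 4.28
(15) = 5.37
(16) = -2.48
(17) = -0.79
(18) = -0.78
(19) = 0.31
(20) = -0.43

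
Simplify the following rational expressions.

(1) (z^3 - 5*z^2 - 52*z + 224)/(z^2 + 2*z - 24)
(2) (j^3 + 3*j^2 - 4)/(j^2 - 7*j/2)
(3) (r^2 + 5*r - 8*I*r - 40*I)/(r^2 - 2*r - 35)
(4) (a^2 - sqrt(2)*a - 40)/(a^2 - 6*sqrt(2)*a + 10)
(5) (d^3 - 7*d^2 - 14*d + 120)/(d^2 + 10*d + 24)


(1) = (z^2 - z - 56)/(z + 6)
(2) = (2*j^3 + 6*j^2 - 8)/(2*j^2 - 7*j)
(3) = (r - 8*I)/(r - 7)
(4) = (a + 4*sqrt(2))/(a - sqrt(2))
(5) = (d^2 - 11*d + 30)/(d + 6)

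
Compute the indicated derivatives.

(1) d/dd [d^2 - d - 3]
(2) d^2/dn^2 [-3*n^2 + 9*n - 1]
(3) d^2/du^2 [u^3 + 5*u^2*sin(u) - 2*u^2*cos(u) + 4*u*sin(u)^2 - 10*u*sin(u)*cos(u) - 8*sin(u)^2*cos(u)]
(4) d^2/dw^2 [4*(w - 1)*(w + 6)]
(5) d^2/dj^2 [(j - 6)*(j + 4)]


(1) = 2*d - 1
(2) = -6
(3) = -5*u^2*sin(u) + 2*u^2*cos(u) + 8*u*sin(u) + 20*u*sin(2*u) + 20*u*cos(u) + 8*u*cos(2*u) + 6*u + 10*sin(u) + 8*sin(2*u) - 2*cos(u) - 20*cos(2*u) - 18*cos(3*u)
(4) = 8
(5) = 2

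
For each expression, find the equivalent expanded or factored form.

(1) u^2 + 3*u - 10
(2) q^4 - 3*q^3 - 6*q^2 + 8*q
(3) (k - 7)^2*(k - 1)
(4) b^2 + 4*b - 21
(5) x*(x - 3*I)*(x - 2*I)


(1) = (u - 2)*(u + 5)
(2) = q*(q - 4)*(q - 1)*(q + 2)
(3) = k^3 - 15*k^2 + 63*k - 49
(4) = (b - 3)*(b + 7)
(5) = x^3 - 5*I*x^2 - 6*x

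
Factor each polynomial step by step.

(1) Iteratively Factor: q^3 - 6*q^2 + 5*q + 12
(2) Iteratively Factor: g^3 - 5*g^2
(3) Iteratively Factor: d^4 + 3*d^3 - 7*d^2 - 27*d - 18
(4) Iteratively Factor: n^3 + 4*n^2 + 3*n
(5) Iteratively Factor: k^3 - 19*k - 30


(1) = (q + 1)*(q^2 - 7*q + 12) = (q - 4)*(q + 1)*(q - 3)
(2) = (g)*(g^2 - 5*g) = g^2*(g - 5)
(3) = (d + 2)*(d^3 + d^2 - 9*d - 9) = (d + 2)*(d + 3)*(d^2 - 2*d - 3) = (d + 1)*(d + 2)*(d + 3)*(d - 3)
(4) = (n + 3)*(n^2 + n) = (n + 1)*(n + 3)*(n)
(5) = (k - 5)*(k^2 + 5*k + 6) = (k - 5)*(k + 2)*(k + 3)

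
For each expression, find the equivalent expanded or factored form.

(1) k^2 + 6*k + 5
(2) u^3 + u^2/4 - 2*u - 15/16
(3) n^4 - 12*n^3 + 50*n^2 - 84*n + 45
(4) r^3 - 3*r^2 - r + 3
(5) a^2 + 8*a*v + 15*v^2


(1) = (k + 1)*(k + 5)
(2) = (u - 3/2)*(u + 1/2)*(u + 5/4)
(3) = (n - 5)*(n - 3)^2*(n - 1)
(4) = (r - 3)*(r - 1)*(r + 1)
(5) = (a + 3*v)*(a + 5*v)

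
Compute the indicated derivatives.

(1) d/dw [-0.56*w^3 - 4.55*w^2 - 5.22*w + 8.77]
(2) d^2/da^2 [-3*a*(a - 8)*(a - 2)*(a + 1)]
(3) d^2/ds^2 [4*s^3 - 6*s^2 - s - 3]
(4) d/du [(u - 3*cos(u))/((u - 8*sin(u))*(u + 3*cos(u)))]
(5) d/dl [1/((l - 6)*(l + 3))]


(1) = -1.68*w^2 - 9.1*w - 5.22
(2) = -36*a^2 + 162*a - 36
(3) = 24*s - 12
(4) = (6*u^2*sin(u) + 8*u^2*cos(u) - u^2 + 6*u*cos(u) + 24*u*cos(2*u) - 24*u - 24*sin(2*u) - 54*cos(u) + 9*cos(2*u)/2 - 18*cos(3*u) + 9/2)/((u - 8*sin(u))^2*(u + 3*cos(u))^2)
(5) = (3 - 2*l)/(l^4 - 6*l^3 - 27*l^2 + 108*l + 324)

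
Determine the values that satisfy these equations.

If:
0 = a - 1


Then:
a = 1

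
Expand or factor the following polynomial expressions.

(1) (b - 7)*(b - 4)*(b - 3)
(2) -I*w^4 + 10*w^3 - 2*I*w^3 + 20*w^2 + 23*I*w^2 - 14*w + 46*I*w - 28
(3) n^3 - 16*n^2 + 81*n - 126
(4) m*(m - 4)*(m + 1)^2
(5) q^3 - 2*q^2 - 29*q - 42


(1) = b^3 - 14*b^2 + 61*b - 84
(2) = (w + 2)*(w + 2*I)*(w + 7*I)*(-I*w + 1)
(3) = (n - 7)*(n - 6)*(n - 3)
(4) = m^4 - 2*m^3 - 7*m^2 - 4*m
(5) = (q - 7)*(q + 2)*(q + 3)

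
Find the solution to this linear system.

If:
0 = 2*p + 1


Then:
p = -1/2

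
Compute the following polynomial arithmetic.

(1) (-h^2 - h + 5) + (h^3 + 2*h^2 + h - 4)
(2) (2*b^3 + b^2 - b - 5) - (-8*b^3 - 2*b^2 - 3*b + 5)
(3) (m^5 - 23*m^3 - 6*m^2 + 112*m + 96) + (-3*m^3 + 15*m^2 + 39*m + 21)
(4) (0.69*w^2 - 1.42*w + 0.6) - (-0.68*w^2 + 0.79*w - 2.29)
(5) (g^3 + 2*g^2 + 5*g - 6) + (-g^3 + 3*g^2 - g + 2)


(1) = h^3 + h^2 + 1
(2) = 10*b^3 + 3*b^2 + 2*b - 10
(3) = m^5 - 26*m^3 + 9*m^2 + 151*m + 117
(4) = 1.37*w^2 - 2.21*w + 2.89
(5) = 5*g^2 + 4*g - 4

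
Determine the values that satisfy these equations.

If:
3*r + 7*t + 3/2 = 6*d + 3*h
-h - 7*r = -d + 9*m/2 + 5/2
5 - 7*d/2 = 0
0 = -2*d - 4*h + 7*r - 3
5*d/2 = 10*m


Then:
d = 10/7
h = -239/140
m = 5/14
r = -34/245
t = 2319/6860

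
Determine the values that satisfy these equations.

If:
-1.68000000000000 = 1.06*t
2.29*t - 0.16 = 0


Then:
No Solution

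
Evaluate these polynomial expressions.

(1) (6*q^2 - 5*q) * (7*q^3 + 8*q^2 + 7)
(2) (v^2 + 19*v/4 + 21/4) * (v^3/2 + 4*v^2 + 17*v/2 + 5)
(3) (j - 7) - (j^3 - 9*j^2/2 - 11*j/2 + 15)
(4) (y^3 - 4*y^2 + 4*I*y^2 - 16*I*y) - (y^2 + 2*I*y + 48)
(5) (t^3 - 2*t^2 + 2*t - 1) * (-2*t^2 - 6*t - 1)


(1) = 42*q^5 + 13*q^4 - 40*q^3 + 42*q^2 - 35*q
(2) = v^5/2 + 51*v^4/8 + 241*v^3/8 + 531*v^2/8 + 547*v/8 + 105/4
(3) = -j^3 + 9*j^2/2 + 13*j/2 - 22
(4) = y^3 - 5*y^2 + 4*I*y^2 - 18*I*y - 48
(5) = -2*t^5 - 2*t^4 + 7*t^3 - 8*t^2 + 4*t + 1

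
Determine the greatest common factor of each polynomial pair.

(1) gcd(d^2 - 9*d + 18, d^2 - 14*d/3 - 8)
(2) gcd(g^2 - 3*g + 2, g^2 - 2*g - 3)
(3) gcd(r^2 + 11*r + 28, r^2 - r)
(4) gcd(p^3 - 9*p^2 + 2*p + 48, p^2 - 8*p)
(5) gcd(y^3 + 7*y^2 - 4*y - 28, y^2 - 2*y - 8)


(1) = d - 6
(2) = 1
(3) = 1
(4) = p - 8
(5) = y + 2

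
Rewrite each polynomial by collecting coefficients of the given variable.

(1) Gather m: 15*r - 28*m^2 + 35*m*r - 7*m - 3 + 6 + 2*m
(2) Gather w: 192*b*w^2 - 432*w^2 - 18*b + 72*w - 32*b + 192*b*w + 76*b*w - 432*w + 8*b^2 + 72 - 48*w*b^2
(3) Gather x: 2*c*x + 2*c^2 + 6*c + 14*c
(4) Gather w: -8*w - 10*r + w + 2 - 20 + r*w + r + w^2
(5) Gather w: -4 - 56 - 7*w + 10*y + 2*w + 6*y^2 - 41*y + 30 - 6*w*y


(1) = -28*m^2 + m*(35*r - 5) + 15*r + 3
(2) = 8*b^2 - 50*b + w^2*(192*b - 432) + w*(-48*b^2 + 268*b - 360) + 72
(3) = 2*c^2 + 2*c*x + 20*c
(4) = -9*r + w^2 + w*(r - 7) - 18
(5) = w*(-6*y - 5) + 6*y^2 - 31*y - 30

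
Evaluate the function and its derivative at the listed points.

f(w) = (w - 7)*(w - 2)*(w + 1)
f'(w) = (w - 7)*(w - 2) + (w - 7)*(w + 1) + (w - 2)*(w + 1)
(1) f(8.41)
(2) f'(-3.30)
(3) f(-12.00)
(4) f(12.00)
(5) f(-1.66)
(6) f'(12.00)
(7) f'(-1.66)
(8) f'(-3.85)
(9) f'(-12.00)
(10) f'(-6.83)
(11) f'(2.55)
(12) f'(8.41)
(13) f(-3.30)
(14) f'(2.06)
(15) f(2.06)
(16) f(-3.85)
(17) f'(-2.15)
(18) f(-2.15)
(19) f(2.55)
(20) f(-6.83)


(1) = 85.05
(2) = 90.47
(3) = -2926.00
(4) = 650.00
(5) = -20.92
(6) = 245.00
(7) = 39.83
(8) = 111.07
(9) = 629.00
(10) = 254.23
(11) = -16.29
(12) = 82.62
(13) = -125.56
(14) = -15.23
(15) = -0.91
(16) = -180.90
(17) = 53.27
(18) = -43.67
(19) = -8.69
(20) = -711.95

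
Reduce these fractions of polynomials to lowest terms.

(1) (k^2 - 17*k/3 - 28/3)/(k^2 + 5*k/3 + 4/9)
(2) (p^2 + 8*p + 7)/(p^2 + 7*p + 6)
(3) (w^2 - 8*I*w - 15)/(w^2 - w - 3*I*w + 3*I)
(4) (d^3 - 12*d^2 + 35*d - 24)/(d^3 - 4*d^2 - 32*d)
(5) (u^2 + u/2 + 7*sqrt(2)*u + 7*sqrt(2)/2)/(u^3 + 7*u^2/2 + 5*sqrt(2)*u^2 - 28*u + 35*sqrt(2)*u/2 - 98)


(1) = (3*k - 21)/(3*k + 1)
(2) = (p + 7)/(p + 6)
(3) = (w - 5*I)/(w - 1)
(4) = (d^2 - 4*d + 3)/(d^2 + 4*d)
(5) = (4*u + 2)/(4*u^2 + u*(14 - 8*sqrt(2)) - 28*sqrt(2))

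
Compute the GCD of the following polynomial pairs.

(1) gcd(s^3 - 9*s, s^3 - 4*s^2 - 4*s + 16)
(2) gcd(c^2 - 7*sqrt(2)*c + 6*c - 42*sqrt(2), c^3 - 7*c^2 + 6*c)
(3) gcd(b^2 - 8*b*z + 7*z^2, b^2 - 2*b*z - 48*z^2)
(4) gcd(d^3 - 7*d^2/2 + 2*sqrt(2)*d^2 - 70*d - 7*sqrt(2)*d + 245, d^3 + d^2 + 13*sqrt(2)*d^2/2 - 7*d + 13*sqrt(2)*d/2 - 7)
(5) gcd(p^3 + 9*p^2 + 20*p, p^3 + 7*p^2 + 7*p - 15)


(1) = 1
(2) = 1
(3) = gcd((b - 7*z)*(b - z), (b - 8*z)*(b + 6*z)) = 1
(4) = d + 7*sqrt(2)
(5) = p + 5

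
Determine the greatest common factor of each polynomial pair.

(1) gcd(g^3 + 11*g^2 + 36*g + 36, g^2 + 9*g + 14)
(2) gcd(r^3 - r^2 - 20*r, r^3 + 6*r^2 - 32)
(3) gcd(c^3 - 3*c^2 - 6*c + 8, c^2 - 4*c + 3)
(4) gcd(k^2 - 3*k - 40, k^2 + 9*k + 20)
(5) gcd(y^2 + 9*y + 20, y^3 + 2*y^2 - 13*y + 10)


(1) = gcd((g + 2)*(g + 3)*(g + 6), (g + 2)*(g + 7)) = g + 2
(2) = r + 4
(3) = c - 1
(4) = k + 5
(5) = gcd((y + 4)*(y + 5), (y - 2)*(y - 1)*(y + 5)) = y + 5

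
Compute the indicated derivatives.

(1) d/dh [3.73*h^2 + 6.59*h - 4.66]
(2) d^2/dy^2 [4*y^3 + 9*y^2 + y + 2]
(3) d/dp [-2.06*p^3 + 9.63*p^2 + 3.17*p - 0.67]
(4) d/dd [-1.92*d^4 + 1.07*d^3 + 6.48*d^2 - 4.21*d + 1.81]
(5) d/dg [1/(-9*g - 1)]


(1) = 7.46*h + 6.59
(2) = 24*y + 18
(3) = -6.18*p^2 + 19.26*p + 3.17
(4) = -7.68*d^3 + 3.21*d^2 + 12.96*d - 4.21
(5) = 9/(9*g + 1)^2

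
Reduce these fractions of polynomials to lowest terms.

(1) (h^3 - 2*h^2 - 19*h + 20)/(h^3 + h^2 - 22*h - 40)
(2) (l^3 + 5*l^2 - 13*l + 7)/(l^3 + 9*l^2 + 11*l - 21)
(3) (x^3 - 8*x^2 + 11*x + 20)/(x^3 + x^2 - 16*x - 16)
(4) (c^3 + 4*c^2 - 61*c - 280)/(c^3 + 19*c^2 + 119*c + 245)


(1) = (h - 1)/(h + 2)
(2) = (l - 1)/(l + 3)
(3) = (x - 5)/(x + 4)
(4) = (c - 8)/(c + 7)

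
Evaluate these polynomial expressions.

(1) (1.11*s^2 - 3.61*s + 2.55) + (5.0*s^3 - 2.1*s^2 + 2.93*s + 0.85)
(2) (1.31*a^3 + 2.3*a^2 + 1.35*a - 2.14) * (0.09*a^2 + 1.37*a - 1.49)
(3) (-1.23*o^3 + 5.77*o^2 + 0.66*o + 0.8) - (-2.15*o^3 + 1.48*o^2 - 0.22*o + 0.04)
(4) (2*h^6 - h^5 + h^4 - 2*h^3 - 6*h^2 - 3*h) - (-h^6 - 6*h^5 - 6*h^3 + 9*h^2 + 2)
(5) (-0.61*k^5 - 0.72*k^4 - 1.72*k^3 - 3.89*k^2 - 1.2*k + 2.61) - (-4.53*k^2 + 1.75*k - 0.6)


(1) = 5.0*s^3 - 0.99*s^2 - 0.68*s + 3.4
(2) = 0.1179*a^5 + 2.0017*a^4 + 1.3206*a^3 - 1.7701*a^2 - 4.9433*a + 3.1886
(3) = 0.92*o^3 + 4.29*o^2 + 0.88*o + 0.76
(4) = 3*h^6 + 5*h^5 + h^4 + 4*h^3 - 15*h^2 - 3*h - 2
(5) = -0.61*k^5 - 0.72*k^4 - 1.72*k^3 + 0.64*k^2 - 2.95*k + 3.21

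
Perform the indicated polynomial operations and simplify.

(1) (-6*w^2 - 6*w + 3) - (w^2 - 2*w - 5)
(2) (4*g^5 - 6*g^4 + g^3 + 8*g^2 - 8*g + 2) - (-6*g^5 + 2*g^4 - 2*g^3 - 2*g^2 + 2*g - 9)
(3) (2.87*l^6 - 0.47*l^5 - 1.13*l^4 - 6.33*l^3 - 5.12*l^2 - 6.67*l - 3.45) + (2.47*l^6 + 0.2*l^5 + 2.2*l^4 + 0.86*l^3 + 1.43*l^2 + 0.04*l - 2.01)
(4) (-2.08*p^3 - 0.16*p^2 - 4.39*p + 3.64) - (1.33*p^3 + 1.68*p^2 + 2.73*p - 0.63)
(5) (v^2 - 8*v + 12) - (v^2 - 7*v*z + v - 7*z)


(1) = -7*w^2 - 4*w + 8
(2) = 10*g^5 - 8*g^4 + 3*g^3 + 10*g^2 - 10*g + 11
(3) = 5.34*l^6 - 0.27*l^5 + 1.07*l^4 - 5.47*l^3 - 3.69*l^2 - 6.63*l - 5.46
(4) = -3.41*p^3 - 1.84*p^2 - 7.12*p + 4.27
(5) = 7*v*z - 9*v + 7*z + 12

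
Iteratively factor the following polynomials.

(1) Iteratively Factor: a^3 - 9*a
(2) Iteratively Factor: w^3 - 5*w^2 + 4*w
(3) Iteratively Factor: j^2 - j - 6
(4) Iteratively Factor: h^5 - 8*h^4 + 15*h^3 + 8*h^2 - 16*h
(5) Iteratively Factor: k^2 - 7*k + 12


(1) = (a - 3)*(a^2 + 3*a) = (a - 3)*(a + 3)*(a)
(2) = (w)*(w^2 - 5*w + 4) = w*(w - 4)*(w - 1)
(3) = (j - 3)*(j + 2)
(4) = (h - 4)*(h^4 - 4*h^3 - h^2 + 4*h) = h*(h - 4)*(h^3 - 4*h^2 - h + 4) = h*(h - 4)*(h - 1)*(h^2 - 3*h - 4) = h*(h - 4)^2*(h - 1)*(h + 1)
(5) = (k - 4)*(k - 3)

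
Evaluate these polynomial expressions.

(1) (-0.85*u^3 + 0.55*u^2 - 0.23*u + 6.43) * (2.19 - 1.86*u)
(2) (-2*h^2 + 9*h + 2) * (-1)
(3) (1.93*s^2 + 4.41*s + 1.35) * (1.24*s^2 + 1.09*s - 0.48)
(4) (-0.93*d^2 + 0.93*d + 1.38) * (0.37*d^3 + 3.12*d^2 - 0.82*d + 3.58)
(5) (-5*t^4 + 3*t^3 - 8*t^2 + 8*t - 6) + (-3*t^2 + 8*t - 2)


(1) = 1.581*u^4 - 2.8845*u^3 + 1.6323*u^2 - 12.4635*u + 14.0817
(2) = 2*h^2 - 9*h - 2
(3) = 2.3932*s^4 + 7.5721*s^3 + 5.5545*s^2 - 0.6453*s - 0.648
(4) = -0.3441*d^5 - 2.5575*d^4 + 4.1748*d^3 + 0.2136*d^2 + 2.1978*d + 4.9404
(5) = -5*t^4 + 3*t^3 - 11*t^2 + 16*t - 8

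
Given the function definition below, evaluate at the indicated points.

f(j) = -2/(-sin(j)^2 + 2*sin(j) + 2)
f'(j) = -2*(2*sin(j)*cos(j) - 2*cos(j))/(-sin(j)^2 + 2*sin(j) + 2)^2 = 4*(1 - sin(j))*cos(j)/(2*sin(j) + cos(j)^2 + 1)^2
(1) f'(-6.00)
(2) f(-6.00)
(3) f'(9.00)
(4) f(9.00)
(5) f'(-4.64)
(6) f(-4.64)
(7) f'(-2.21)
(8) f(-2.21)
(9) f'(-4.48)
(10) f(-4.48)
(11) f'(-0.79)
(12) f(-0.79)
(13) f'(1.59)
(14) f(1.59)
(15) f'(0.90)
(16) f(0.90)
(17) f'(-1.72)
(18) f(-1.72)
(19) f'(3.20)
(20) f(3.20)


(1) = 0.45
(2) = -0.81
(3) = -0.30
(4) = -0.75
(5) = -0.00
(6) = -0.67
(7) = -69.23
(8) = 8.02
(9) = -0.00
(10) = -0.67
(11) = 863.13
(12) = -26.78
(13) = -0.00
(14) = -0.67
(15) = 0.06
(16) = -0.68
(17) = -1.29
(18) = 2.09
(19) = -1.20
(20) = -1.06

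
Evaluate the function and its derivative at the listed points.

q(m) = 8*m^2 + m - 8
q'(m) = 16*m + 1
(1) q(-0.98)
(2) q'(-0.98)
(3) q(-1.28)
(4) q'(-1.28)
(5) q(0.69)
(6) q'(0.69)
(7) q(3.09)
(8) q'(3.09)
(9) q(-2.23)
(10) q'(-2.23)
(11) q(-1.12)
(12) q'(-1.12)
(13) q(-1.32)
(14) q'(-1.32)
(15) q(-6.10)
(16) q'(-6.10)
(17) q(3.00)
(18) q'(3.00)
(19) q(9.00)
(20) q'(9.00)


(1) = -1.30
(2) = -14.68
(3) = 3.83
(4) = -19.48
(5) = -3.50
(6) = 12.04
(7) = 71.47
(8) = 50.44
(9) = 29.55
(10) = -34.68
(11) = 0.92
(12) = -16.92
(13) = 4.62
(14) = -20.12
(15) = 283.58
(16) = -96.60
(17) = 67.00
(18) = 49.00
(19) = 649.00
(20) = 145.00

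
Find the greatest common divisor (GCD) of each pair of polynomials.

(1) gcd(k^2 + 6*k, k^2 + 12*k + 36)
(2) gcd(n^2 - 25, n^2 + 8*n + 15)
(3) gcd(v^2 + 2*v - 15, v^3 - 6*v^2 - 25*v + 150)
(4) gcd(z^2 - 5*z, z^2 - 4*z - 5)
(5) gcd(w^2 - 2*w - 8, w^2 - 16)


(1) = gcd(k*(k + 6), (k + 6)^2) = k + 6
(2) = gcd((n - 5)*(n + 5), (n + 3)*(n + 5)) = n + 5
(3) = gcd((v - 3)*(v + 5), (v - 6)*(v - 5)*(v + 5)) = v + 5
(4) = gcd(z*(z - 5), (z - 5)*(z + 1)) = z - 5
(5) = w - 4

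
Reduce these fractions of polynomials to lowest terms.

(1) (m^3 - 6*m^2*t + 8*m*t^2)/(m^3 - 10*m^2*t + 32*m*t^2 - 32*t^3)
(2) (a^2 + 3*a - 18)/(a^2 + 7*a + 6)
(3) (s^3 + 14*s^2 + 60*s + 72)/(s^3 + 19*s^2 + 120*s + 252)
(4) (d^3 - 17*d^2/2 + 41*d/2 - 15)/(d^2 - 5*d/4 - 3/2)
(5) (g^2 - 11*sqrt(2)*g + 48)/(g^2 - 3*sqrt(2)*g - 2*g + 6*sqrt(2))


(1) = -m/(-m + 4*t)
(2) = (a - 3)/(a + 1)
(3) = (s + 2)/(s + 7)
(4) = (4*d^2 - 26*d + 30)/(4*d + 3)
(5) = (g - 8*sqrt(2))/(g - 2)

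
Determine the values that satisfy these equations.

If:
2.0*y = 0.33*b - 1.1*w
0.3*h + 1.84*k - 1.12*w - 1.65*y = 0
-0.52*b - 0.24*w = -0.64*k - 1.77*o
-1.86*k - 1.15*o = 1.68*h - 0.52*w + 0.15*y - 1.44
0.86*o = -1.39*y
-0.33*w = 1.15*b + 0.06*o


Then:
b = -0.02
h = 1.02
k = -0.16
o = 0.06
w = 0.06
y = -0.04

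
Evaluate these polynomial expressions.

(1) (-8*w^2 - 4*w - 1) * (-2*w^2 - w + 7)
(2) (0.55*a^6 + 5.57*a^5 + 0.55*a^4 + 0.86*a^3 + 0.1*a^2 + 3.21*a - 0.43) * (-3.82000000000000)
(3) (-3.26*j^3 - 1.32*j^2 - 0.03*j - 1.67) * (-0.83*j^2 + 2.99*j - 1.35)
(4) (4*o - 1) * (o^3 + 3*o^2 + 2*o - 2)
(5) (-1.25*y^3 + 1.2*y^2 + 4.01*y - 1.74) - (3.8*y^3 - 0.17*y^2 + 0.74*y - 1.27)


(1) = 16*w^4 + 16*w^3 - 50*w^2 - 27*w - 7
(2) = -2.101*a^6 - 21.2774*a^5 - 2.101*a^4 - 3.2852*a^3 - 0.382*a^2 - 12.2622*a + 1.6426
(3) = 2.7058*j^5 - 8.6518*j^4 + 0.4791*j^3 + 3.0784*j^2 - 4.9528*j + 2.2545
(4) = 4*o^4 + 11*o^3 + 5*o^2 - 10*o + 2
(5) = -5.05*y^3 + 1.37*y^2 + 3.27*y - 0.47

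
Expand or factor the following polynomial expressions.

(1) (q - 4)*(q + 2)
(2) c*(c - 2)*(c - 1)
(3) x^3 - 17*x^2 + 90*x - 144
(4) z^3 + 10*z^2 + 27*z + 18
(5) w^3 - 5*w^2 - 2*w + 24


(1) = q^2 - 2*q - 8
(2) = c^3 - 3*c^2 + 2*c
(3) = (x - 8)*(x - 6)*(x - 3)
(4) = (z + 1)*(z + 3)*(z + 6)
(5) = (w - 4)*(w - 3)*(w + 2)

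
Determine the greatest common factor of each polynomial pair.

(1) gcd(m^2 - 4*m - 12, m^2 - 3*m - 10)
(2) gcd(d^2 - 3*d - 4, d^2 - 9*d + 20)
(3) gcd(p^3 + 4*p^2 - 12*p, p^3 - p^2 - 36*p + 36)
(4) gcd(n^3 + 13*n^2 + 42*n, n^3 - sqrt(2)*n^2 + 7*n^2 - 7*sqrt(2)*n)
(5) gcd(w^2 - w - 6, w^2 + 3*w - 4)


(1) = m + 2
(2) = gcd((d - 4)*(d + 1), (d - 5)*(d - 4)) = d - 4
(3) = p + 6
(4) = gcd(n*(n + 6)*(n + 7), n*(n + 7)*(n - sqrt(2))) = n^2 + 7*n
(5) = gcd((w - 3)*(w + 2), (w - 1)*(w + 4)) = 1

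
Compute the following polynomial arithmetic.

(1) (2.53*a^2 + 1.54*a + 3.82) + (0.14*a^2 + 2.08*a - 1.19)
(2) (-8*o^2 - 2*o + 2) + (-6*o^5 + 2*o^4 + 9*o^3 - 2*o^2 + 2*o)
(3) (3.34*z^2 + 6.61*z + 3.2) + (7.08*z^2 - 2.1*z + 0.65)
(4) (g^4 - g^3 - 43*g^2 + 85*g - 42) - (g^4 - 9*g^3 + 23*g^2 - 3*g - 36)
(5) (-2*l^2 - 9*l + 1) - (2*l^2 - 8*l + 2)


(1) = 2.67*a^2 + 3.62*a + 2.63
(2) = -6*o^5 + 2*o^4 + 9*o^3 - 10*o^2 + 2
(3) = 10.42*z^2 + 4.51*z + 3.85
(4) = 8*g^3 - 66*g^2 + 88*g - 6
(5) = -4*l^2 - l - 1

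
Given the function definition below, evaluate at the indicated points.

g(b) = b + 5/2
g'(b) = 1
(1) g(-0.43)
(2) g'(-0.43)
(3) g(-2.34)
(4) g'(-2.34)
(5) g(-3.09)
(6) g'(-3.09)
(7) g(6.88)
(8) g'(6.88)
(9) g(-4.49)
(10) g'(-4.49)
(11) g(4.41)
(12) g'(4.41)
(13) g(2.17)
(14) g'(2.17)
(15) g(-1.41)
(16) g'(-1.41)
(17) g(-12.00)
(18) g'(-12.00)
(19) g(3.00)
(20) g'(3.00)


(1) = 2.07
(2) = 1.00
(3) = 0.16
(4) = 1.00
(5) = -0.59
(6) = 1.00
(7) = 9.38
(8) = 1.00
(9) = -1.99
(10) = 1.00
(11) = 6.91
(12) = 1.00
(13) = 4.67
(14) = 1.00
(15) = 1.09
(16) = 1.00
(17) = -9.50
(18) = 1.00
(19) = 5.50
(20) = 1.00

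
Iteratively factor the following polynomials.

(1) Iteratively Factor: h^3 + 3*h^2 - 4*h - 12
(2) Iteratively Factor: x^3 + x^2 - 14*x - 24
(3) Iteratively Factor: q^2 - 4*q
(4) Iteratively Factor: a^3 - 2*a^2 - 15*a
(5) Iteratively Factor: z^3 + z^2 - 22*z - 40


(1) = (h + 3)*(h^2 - 4) = (h - 2)*(h + 3)*(h + 2)
(2) = (x + 3)*(x^2 - 2*x - 8) = (x + 2)*(x + 3)*(x - 4)
(3) = (q)*(q - 4)
(4) = (a)*(a^2 - 2*a - 15) = a*(a - 5)*(a + 3)
(5) = (z + 2)*(z^2 - z - 20) = (z + 2)*(z + 4)*(z - 5)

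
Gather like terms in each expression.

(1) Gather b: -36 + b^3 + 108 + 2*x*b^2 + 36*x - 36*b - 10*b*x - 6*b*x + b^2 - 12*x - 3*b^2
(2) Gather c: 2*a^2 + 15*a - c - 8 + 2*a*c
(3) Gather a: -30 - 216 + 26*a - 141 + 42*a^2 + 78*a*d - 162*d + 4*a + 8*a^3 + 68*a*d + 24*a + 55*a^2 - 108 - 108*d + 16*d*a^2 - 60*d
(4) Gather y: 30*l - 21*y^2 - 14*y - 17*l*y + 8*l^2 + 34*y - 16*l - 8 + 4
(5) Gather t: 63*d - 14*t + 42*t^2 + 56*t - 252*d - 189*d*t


(1) = b^3 + b^2*(2*x - 2) + b*(-16*x - 36) + 24*x + 72
(2) = 2*a^2 + 15*a + c*(2*a - 1) - 8
(3) = 8*a^3 + a^2*(16*d + 97) + a*(146*d + 54) - 330*d - 495
(4) = 8*l^2 + 14*l - 21*y^2 + y*(20 - 17*l) - 4
(5) = -189*d + 42*t^2 + t*(42 - 189*d)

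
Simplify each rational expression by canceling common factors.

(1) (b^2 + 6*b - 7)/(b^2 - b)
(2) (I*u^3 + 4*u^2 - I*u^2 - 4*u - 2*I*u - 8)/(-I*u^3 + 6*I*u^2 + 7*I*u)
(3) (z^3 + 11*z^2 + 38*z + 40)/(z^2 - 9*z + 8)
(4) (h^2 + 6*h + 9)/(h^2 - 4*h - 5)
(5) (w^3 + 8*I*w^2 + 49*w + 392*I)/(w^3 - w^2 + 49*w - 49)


(1) = (b + 7)/b
(2) = (-u^2 + u*(2 + 4*I) - 8*I)/(u^2 - 7*u)
(3) = (z^3 + 11*z^2 + 38*z + 40)/(z^2 - 9*z + 8)
(4) = (h^2 + 6*h + 9)/(h^2 - 4*h - 5)
(5) = (w + 8*I)/(w - 1)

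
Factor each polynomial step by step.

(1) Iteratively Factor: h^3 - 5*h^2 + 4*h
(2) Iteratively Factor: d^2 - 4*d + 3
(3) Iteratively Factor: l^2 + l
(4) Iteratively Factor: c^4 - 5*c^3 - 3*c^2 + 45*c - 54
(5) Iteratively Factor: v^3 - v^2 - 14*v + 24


(1) = (h - 4)*(h^2 - h) = h*(h - 4)*(h - 1)
(2) = (d - 3)*(d - 1)
(3) = (l + 1)*(l)
(4) = (c - 3)*(c^3 - 2*c^2 - 9*c + 18) = (c - 3)^2*(c^2 + c - 6) = (c - 3)^2*(c - 2)*(c + 3)
(5) = (v - 2)*(v^2 + v - 12) = (v - 2)*(v + 4)*(v - 3)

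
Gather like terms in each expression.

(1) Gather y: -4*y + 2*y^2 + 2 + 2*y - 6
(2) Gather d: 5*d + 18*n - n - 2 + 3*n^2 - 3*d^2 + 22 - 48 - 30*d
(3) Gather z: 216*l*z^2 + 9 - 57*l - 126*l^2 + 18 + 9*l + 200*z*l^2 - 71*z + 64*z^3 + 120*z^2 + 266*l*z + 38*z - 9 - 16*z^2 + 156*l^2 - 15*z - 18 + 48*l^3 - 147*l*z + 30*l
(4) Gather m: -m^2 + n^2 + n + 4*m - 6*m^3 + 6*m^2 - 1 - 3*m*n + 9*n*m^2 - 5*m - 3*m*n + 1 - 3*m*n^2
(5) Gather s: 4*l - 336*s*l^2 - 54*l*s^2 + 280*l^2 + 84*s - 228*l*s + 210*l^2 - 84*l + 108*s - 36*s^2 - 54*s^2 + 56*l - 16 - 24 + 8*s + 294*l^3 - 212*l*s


(1) = 2*y^2 - 2*y - 4
(2) = -3*d^2 - 25*d + 3*n^2 + 17*n - 28
(3) = 48*l^3 + 30*l^2 - 18*l + 64*z^3 + z^2*(216*l + 104) + z*(200*l^2 + 119*l - 48)
(4) = -6*m^3 + m^2*(9*n + 5) + m*(-3*n^2 - 6*n - 1) + n^2 + n
(5) = 294*l^3 + 490*l^2 - 24*l + s^2*(-54*l - 90) + s*(-336*l^2 - 440*l + 200) - 40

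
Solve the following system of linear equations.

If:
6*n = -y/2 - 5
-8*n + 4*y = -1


Then:
n = -39/56
y = -23/14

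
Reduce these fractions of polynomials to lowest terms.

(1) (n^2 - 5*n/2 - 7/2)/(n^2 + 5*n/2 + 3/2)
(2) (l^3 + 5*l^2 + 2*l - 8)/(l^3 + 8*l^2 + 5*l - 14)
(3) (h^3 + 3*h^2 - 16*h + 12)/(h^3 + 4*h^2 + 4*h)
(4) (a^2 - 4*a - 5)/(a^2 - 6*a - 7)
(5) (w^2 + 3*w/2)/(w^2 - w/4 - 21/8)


(1) = (2*n - 7)/(2*n + 3)
(2) = (l + 4)/(l + 7)
(3) = (h^3 + 3*h^2 - 16*h + 12)/(h^3 + 4*h^2 + 4*h)
(4) = (a - 5)/(a - 7)
(5) = 4*w/(4*w - 7)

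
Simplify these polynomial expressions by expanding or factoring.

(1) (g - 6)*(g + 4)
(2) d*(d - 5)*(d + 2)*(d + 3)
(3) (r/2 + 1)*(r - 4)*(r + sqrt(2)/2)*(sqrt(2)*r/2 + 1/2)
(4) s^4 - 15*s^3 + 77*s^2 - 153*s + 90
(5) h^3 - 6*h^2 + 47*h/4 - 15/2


(1) = g^2 - 2*g - 24
(2) = d^4 - 19*d^2 - 30*d
(3) = sqrt(2)*r^4/4 - sqrt(2)*r^3/2 + r^3/2 - 15*sqrt(2)*r^2/8 - r^2 - 4*r - sqrt(2)*r/4 - sqrt(2)
(4) = (s - 6)*(s - 5)*(s - 3)*(s - 1)
(5) = (h - 5/2)*(h - 2)*(h - 3/2)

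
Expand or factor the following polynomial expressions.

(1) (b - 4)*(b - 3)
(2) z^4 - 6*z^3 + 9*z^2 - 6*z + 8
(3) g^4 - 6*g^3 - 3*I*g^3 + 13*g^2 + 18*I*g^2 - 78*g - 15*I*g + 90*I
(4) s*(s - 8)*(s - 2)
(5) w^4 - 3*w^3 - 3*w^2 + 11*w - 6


(1) = b^2 - 7*b + 12
(2) = (z - 4)*(z - 2)*(z - I)*(z + I)
(3) = (g - 6)*(g - 5*I)*(g - I)*(g + 3*I)
(4) = s^3 - 10*s^2 + 16*s
(5) = (w - 3)*(w - 1)^2*(w + 2)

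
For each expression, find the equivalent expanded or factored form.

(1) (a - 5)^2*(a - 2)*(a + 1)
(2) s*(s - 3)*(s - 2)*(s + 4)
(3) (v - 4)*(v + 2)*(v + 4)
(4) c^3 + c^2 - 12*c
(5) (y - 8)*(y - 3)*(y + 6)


(1) = a^4 - 11*a^3 + 33*a^2 - 5*a - 50
(2) = s^4 - s^3 - 14*s^2 + 24*s
(3) = v^3 + 2*v^2 - 16*v - 32
(4) = c*(c - 3)*(c + 4)
(5) = y^3 - 5*y^2 - 42*y + 144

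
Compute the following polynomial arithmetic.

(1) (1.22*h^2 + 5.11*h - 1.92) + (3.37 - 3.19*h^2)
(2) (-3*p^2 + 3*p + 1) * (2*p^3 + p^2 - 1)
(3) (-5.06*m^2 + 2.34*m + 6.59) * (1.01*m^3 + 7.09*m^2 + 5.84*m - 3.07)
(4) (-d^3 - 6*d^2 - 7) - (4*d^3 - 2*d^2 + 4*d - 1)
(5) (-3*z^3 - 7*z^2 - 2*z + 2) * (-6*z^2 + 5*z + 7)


(1) = -1.97*h^2 + 5.11*h + 1.45
(2) = -6*p^5 + 3*p^4 + 5*p^3 + 4*p^2 - 3*p - 1
(3) = -5.1106*m^5 - 33.512*m^4 - 6.3039*m^3 + 75.9229*m^2 + 31.3018*m - 20.2313
(4) = -5*d^3 - 4*d^2 - 4*d - 6
(5) = 18*z^5 + 27*z^4 - 44*z^3 - 71*z^2 - 4*z + 14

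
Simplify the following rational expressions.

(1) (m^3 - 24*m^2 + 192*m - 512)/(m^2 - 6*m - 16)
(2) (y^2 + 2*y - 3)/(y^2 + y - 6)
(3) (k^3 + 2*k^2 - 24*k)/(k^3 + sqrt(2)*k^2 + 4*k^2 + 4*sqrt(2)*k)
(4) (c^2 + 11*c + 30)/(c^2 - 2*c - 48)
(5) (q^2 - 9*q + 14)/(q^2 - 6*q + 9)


(1) = (m^2 - 16*m + 64)/(m + 2)
(2) = (y - 1)/(y - 2)
(3) = (k^2 + 2*k - 24)/(k^2 + k*(sqrt(2) + 4) + 4*sqrt(2))
(4) = (c + 5)/(c - 8)
(5) = (q^2 - 9*q + 14)/(q^2 - 6*q + 9)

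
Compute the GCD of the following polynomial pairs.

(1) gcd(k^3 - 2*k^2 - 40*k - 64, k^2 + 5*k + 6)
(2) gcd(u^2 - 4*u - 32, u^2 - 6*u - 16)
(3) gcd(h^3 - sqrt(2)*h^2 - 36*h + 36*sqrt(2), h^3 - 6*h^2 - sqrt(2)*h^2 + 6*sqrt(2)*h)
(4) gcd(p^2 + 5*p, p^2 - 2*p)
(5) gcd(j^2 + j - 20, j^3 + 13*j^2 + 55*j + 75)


(1) = k + 2
(2) = u - 8
(3) = h^2 + h*(-6 - sqrt(2)) + 6*sqrt(2)
(4) = p
(5) = j + 5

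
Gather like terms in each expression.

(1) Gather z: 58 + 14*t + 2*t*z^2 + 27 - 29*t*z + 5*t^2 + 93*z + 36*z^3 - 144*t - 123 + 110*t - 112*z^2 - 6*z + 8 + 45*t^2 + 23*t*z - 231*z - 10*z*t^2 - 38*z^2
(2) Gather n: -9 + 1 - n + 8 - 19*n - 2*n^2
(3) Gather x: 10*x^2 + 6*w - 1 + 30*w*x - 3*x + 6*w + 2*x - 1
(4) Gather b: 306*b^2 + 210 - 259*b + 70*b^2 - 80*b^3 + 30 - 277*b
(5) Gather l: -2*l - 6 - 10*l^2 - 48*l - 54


(1) = 50*t^2 - 20*t + 36*z^3 + z^2*(2*t - 150) + z*(-10*t^2 - 6*t - 144) - 30
(2) = -2*n^2 - 20*n
(3) = 12*w + 10*x^2 + x*(30*w - 1) - 2
(4) = -80*b^3 + 376*b^2 - 536*b + 240
(5) = -10*l^2 - 50*l - 60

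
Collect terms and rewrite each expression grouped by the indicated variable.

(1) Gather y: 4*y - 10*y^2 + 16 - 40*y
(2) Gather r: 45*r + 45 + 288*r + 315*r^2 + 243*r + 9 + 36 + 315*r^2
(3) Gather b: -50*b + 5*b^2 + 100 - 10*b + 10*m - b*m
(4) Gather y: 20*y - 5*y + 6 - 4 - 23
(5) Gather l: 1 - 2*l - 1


(1) = -10*y^2 - 36*y + 16
(2) = 630*r^2 + 576*r + 90
(3) = 5*b^2 + b*(-m - 60) + 10*m + 100
(4) = 15*y - 21
(5) = -2*l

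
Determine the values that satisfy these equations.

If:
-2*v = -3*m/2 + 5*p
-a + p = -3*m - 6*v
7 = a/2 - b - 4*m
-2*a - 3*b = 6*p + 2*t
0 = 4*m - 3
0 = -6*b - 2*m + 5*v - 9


Then:
a = 10593/472
b = 1153/944
m = 3/4
p = -567/472
t = -39027/1888
v = 1683/472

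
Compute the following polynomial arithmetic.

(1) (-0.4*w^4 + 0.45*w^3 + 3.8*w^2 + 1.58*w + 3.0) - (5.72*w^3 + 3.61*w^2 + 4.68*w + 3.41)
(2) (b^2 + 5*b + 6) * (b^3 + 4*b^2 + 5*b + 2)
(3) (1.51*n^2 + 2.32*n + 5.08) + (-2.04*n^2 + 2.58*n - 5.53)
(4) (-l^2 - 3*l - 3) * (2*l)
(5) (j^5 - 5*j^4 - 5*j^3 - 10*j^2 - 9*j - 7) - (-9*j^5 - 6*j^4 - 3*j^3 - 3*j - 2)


(1) = -0.4*w^4 - 5.27*w^3 + 0.19*w^2 - 3.1*w - 0.41
(2) = b^5 + 9*b^4 + 31*b^3 + 51*b^2 + 40*b + 12
(3) = -0.53*n^2 + 4.9*n - 0.45
(4) = -2*l^3 - 6*l^2 - 6*l
(5) = 10*j^5 + j^4 - 2*j^3 - 10*j^2 - 6*j - 5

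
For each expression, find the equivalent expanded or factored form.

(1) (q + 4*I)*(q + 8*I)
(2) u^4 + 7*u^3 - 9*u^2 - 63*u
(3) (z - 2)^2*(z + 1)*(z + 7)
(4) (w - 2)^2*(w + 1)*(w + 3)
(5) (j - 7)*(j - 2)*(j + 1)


(1) = q^2 + 12*I*q - 32
(2) = u*(u - 3)*(u + 3)*(u + 7)
(3) = z^4 + 4*z^3 - 21*z^2 + 4*z + 28
(4) = w^4 - 9*w^2 + 4*w + 12
(5) = j^3 - 8*j^2 + 5*j + 14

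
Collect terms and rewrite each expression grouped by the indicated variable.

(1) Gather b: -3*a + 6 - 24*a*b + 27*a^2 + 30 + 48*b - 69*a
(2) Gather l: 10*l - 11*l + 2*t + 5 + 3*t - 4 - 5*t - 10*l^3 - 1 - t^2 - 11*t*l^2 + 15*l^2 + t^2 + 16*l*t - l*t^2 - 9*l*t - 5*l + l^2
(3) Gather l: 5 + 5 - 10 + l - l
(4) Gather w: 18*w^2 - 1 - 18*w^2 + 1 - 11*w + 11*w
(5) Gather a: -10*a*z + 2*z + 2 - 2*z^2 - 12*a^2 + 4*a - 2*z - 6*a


(1) = 27*a^2 - 72*a + b*(48 - 24*a) + 36
(2) = -10*l^3 + l^2*(16 - 11*t) + l*(-t^2 + 7*t - 6)
(3) = 0
(4) = 0
(5) = -12*a^2 + a*(-10*z - 2) - 2*z^2 + 2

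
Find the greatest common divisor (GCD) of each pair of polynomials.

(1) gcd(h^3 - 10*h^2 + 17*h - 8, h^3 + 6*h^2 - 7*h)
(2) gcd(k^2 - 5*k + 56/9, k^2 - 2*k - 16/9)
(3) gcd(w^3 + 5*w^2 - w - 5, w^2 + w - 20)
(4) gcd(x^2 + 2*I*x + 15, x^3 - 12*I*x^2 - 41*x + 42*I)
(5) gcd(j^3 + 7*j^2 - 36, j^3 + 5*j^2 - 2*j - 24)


(1) = h - 1
(2) = k - 8/3
(3) = w + 5
(4) = x - 3*I
(5) = j^2 + j - 6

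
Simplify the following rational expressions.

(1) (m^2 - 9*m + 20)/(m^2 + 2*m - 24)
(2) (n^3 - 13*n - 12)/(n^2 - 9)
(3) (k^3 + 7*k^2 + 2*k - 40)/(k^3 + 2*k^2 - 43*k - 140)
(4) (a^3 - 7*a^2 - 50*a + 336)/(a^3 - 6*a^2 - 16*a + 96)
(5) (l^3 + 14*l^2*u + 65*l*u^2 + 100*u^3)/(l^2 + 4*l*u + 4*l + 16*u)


(1) = (m - 5)/(m + 6)
(2) = (n^2 - 3*n - 4)/(n - 3)
(3) = (k - 2)/(k - 7)
(4) = (a^2 - a - 56)/(a^2 - 16)
(5) = (l^2 + 10*l*u + 25*u^2)/(l + 4)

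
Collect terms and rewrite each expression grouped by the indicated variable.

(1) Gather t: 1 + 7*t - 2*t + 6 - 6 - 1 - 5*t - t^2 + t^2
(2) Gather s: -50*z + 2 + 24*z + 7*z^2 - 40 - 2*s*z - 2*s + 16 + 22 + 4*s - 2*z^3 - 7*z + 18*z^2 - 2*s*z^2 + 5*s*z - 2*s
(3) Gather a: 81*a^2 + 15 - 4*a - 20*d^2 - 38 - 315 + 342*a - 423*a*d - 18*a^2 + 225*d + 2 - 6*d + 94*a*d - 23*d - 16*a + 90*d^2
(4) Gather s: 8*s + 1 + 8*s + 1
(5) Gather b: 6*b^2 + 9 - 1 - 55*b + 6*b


(1) = 0
(2) = s*(-2*z^2 + 3*z) - 2*z^3 + 25*z^2 - 33*z
(3) = 63*a^2 + a*(322 - 329*d) + 70*d^2 + 196*d - 336
(4) = 16*s + 2
(5) = 6*b^2 - 49*b + 8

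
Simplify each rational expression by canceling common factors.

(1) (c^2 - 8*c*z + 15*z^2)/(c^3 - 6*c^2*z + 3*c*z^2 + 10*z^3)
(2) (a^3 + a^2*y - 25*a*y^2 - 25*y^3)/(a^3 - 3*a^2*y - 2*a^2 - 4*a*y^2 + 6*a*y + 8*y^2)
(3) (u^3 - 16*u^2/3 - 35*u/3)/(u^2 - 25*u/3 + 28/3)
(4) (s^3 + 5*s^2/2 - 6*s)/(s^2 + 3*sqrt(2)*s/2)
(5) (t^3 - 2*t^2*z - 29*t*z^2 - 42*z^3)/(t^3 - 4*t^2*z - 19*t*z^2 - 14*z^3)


(1) = (-c + 3*z)/(-c^2 + c*z + 2*z^2)
(2) = (-a^2 + 25*y^2)/(-a^2 + 4*a*y + 2*a - 8*y)
(3) = (3*u^2 + 5*u)/(3*u - 4)
(4) = (4*s^2 + 10*s - 24)/(4*s + 6*sqrt(2))
(5) = (t + 3*z)/(t + z)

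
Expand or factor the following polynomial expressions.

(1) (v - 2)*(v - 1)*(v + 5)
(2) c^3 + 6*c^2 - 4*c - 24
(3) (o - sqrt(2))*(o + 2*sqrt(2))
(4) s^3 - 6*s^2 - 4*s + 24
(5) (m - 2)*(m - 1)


(1) = v^3 + 2*v^2 - 13*v + 10
(2) = (c - 2)*(c + 2)*(c + 6)
(3) = o^2 + sqrt(2)*o - 4
(4) = (s - 6)*(s - 2)*(s + 2)
(5) = m^2 - 3*m + 2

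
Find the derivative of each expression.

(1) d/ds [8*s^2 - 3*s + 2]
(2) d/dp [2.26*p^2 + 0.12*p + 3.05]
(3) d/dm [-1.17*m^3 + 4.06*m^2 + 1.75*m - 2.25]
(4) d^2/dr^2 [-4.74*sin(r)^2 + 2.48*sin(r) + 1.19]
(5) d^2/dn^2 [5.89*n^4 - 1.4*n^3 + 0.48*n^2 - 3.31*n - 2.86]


(1) = 16*s - 3
(2) = 4.52*p + 0.12
(3) = -3.51*m^2 + 8.12*m + 1.75
(4) = 18.96*sin(r)^2 - 2.48*sin(r) - 9.48
(5) = 70.68*n^2 - 8.4*n + 0.96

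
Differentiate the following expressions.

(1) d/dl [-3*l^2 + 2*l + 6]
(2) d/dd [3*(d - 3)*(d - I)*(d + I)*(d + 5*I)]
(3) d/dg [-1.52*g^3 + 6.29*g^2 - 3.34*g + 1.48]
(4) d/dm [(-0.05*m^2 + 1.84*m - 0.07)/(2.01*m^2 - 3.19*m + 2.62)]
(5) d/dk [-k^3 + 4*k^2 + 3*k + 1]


(1) = 2 - 6*l
(2) = 12*d^3 + d^2*(-27 + 45*I) + d*(6 - 90*I) - 9 + 15*I
(3) = -4.56*g^2 + 12.58*g - 3.34
(4) = (-3.5389*m^2 + 0.0194*m + 4.5975)/(4.0401*m^4 - 12.8238*m^3 + 20.7085*m^2 - 16.7156*m + 6.8644)
(5) = -3*k^2 + 8*k + 3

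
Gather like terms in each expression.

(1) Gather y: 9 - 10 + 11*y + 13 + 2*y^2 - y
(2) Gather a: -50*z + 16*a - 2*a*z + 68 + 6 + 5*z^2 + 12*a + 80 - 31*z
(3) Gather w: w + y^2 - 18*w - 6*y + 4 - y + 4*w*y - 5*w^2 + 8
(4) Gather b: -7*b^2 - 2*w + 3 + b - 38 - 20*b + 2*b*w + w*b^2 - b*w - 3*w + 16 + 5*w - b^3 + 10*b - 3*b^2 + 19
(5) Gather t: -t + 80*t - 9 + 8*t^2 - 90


(1) = 2*y^2 + 10*y + 12
(2) = a*(28 - 2*z) + 5*z^2 - 81*z + 154
(3) = -5*w^2 + w*(4*y - 17) + y^2 - 7*y + 12
(4) = -b^3 + b^2*(w - 10) + b*(w - 9)
(5) = 8*t^2 + 79*t - 99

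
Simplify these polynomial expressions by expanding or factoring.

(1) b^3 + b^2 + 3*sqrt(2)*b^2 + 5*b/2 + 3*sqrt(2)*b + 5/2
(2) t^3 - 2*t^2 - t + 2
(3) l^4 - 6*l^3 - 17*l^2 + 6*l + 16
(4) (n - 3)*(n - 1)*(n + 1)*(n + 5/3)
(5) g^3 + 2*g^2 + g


(1) = (b + 1)*(b + sqrt(2)/2)*(b + 5*sqrt(2)/2)
(2) = (t - 2)*(t - 1)*(t + 1)
(3) = (l - 8)*(l - 1)*(l + 1)*(l + 2)
(4) = n^4 - 4*n^3/3 - 6*n^2 + 4*n/3 + 5
(5) = g*(g + 1)^2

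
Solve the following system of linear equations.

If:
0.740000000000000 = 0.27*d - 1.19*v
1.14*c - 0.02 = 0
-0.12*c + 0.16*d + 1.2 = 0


Then:
c = 0.02
d = -7.49
v = -2.32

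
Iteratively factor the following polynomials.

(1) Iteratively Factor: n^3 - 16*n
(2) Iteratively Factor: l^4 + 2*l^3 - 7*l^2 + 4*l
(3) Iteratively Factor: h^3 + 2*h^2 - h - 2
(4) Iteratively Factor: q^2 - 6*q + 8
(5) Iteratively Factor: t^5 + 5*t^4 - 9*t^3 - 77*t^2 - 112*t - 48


(1) = (n + 4)*(n^2 - 4*n) = n*(n + 4)*(n - 4)
(2) = (l - 1)*(l^3 + 3*l^2 - 4*l) = (l - 1)^2*(l^2 + 4*l) = l*(l - 1)^2*(l + 4)
(3) = (h + 2)*(h^2 - 1) = (h + 1)*(h + 2)*(h - 1)
(4) = (q - 4)*(q - 2)
(5) = (t - 4)*(t^4 + 9*t^3 + 27*t^2 + 31*t + 12) = (t - 4)*(t + 4)*(t^3 + 5*t^2 + 7*t + 3) = (t - 4)*(t + 1)*(t + 4)*(t^2 + 4*t + 3) = (t - 4)*(t + 1)*(t + 3)*(t + 4)*(t + 1)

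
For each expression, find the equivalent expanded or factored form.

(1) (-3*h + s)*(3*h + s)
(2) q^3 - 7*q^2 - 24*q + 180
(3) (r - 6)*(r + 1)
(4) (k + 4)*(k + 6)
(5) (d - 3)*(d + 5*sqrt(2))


(1) = -9*h^2 + s^2
(2) = (q - 6)^2*(q + 5)
(3) = r^2 - 5*r - 6
(4) = k^2 + 10*k + 24
(5) = d^2 - 3*d + 5*sqrt(2)*d - 15*sqrt(2)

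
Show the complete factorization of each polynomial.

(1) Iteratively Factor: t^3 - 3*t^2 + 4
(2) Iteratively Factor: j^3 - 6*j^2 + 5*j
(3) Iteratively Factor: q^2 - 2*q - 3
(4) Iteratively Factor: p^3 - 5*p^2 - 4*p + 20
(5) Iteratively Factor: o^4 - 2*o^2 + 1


(1) = (t + 1)*(t^2 - 4*t + 4) = (t - 2)*(t + 1)*(t - 2)
(2) = (j)*(j^2 - 6*j + 5) = j*(j - 1)*(j - 5)
(3) = (q + 1)*(q - 3)
(4) = (p - 5)*(p^2 - 4) = (p - 5)*(p + 2)*(p - 2)
(5) = (o + 1)*(o^3 - o^2 - o + 1) = (o + 1)^2*(o^2 - 2*o + 1) = (o - 1)*(o + 1)^2*(o - 1)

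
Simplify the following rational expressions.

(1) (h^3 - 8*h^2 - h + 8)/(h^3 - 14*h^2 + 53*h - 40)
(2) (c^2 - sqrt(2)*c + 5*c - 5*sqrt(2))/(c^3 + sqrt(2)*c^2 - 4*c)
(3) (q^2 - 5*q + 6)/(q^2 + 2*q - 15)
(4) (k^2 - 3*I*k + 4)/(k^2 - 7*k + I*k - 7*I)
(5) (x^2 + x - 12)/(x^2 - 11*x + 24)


(1) = (h + 1)/(h - 5)
(2) = (c + 5)/(c^2 + 2*sqrt(2)*c)
(3) = (q - 2)/(q + 5)
(4) = (k - 4*I)/(k - 7)
(5) = (x + 4)/(x - 8)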